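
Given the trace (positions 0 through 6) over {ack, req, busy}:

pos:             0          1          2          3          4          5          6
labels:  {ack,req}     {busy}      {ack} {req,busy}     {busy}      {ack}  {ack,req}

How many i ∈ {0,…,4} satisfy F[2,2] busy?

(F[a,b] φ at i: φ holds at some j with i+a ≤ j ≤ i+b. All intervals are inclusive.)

2

Evaluate at each i in [0,4]:
  i=0: ✗ (none in [2,2])
  i=1: ✓ (witness j=3)
  i=2: ✓ (witness j=4)
  i=3: ✗ (none in [5,5])
  i=4: ✗ (none in [6,6])
Positions where it holds: {1, 2} → 2.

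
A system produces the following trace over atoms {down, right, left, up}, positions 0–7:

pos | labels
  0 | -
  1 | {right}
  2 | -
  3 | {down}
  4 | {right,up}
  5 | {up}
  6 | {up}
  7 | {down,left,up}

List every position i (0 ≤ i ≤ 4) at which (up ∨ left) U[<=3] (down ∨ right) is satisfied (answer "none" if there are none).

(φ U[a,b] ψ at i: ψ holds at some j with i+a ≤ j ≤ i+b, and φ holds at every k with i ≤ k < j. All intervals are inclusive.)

Evaluate at each i in [0,4]:
  i=0: ✗ (lhs fails at k=0 before rhs at j=1)
  i=1: ✓ (rhs at j=1)
  i=2: ✗ (lhs fails at k=2 before rhs at j=3)
  i=3: ✓ (rhs at j=3)
  i=4: ✓ (rhs at j=4)

1, 3, 4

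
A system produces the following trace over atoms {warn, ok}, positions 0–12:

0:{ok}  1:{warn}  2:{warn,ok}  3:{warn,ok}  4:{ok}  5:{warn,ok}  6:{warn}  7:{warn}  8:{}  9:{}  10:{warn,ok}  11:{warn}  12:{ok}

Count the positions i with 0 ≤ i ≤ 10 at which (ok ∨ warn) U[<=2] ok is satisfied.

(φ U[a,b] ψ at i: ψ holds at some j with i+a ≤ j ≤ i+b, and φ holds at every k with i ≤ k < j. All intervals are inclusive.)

Evaluate at each i in [0,10]:
  i=0: ✓ (rhs at j=0)
  i=1: ✓ (rhs at j=2; lhs holds on [1,1])
  i=2: ✓ (rhs at j=2)
  i=3: ✓ (rhs at j=3)
  i=4: ✓ (rhs at j=4)
  i=5: ✓ (rhs at j=5)
  i=6: ✗ (no rhs in [6,8])
  i=7: ✗ (no rhs in [7,9])
  i=8: ✗ (lhs fails at k=8 before rhs at j=10)
  i=9: ✗ (lhs fails at k=9 before rhs at j=10)
  i=10: ✓ (rhs at j=10)
Positions where it holds: {0, 1, 2, 3, 4, 5, 10} → 7.

7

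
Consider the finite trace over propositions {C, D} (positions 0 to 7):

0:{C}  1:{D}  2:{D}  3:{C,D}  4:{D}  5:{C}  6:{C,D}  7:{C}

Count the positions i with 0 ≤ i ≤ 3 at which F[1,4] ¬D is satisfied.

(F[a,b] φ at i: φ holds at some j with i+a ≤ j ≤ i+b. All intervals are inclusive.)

3

Evaluate at each i in [0,3]:
  i=0: ✗ (none in [1,4])
  i=1: ✓ (witness j=5)
  i=2: ✓ (witness j=5)
  i=3: ✓ (witness j=5)
Positions where it holds: {1, 2, 3} → 3.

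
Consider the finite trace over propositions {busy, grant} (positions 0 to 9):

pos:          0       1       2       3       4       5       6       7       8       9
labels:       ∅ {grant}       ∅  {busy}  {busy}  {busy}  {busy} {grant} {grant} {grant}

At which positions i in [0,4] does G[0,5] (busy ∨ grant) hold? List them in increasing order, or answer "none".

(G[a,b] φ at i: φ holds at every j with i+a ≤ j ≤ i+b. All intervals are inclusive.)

Evaluate at each i in [0,4]:
  i=0: ✗ (fails at j=0)
  i=1: ✗ (fails at j=2)
  i=2: ✗ (fails at j=2)
  i=3: ✓ (all of [3,8])
  i=4: ✓ (all of [4,9])

3, 4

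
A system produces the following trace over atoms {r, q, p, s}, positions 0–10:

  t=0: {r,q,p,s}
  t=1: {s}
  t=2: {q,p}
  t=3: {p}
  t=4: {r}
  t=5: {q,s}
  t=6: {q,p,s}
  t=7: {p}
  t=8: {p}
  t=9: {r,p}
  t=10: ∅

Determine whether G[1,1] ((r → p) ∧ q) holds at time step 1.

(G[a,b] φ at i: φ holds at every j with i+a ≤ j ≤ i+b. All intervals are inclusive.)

Check ((r → p) ∧ q) at every j in [2,2]:
  j=2: true
All positions satisfy it → formula holds.

True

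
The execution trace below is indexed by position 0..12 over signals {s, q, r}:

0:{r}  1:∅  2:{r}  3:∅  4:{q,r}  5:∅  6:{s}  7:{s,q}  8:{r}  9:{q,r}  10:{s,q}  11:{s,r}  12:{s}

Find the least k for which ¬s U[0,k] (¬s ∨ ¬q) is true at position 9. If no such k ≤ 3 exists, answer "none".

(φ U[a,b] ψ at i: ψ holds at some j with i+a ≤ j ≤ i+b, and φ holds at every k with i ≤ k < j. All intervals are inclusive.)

0

Need earliest j ≥ 9 with (¬s ∨ ¬q), and ¬s at every k in [9,j-1].
  j=9: rhs holds (empty prefix). k = 0.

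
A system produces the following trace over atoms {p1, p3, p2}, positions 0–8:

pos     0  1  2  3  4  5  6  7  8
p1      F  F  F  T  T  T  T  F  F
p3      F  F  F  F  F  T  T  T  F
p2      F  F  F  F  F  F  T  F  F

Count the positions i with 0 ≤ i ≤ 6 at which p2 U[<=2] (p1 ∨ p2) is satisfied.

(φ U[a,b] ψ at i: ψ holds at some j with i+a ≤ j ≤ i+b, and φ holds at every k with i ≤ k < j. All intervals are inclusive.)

Evaluate at each i in [0,6]:
  i=0: ✗ (no rhs in [0,2])
  i=1: ✗ (lhs fails at k=1 before rhs at j=3)
  i=2: ✗ (lhs fails at k=2 before rhs at j=3)
  i=3: ✓ (rhs at j=3)
  i=4: ✓ (rhs at j=4)
  i=5: ✓ (rhs at j=5)
  i=6: ✓ (rhs at j=6)
Positions where it holds: {3, 4, 5, 6} → 4.

4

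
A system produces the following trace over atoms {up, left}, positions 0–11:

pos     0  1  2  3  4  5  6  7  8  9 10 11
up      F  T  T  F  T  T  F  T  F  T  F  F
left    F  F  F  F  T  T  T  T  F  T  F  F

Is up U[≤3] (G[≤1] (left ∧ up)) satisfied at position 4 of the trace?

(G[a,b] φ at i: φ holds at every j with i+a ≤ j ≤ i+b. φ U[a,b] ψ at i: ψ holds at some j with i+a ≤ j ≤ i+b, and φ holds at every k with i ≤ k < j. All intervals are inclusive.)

Need some j in [4,7] with G[≤1] (left ∧ up), and up at every k in [4,j-1].
  j=4: G[≤1] (left ∧ up) holds; no prefix to check → satisfied.

True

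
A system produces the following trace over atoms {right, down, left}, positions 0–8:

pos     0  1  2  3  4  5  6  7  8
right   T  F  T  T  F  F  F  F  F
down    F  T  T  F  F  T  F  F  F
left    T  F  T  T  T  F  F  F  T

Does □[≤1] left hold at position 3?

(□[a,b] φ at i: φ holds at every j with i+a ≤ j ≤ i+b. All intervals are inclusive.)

Check left at every j in [3,4]:
  j=3: true
  j=4: true
All positions satisfy it → formula holds.

True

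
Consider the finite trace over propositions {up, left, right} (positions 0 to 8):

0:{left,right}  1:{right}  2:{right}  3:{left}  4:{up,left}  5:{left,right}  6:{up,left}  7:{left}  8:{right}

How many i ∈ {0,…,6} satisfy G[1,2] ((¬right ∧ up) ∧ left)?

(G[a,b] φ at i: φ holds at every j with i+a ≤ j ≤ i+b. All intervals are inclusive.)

Evaluate at each i in [0,6]:
  i=0: ✗ (fails at j=1)
  i=1: ✗ (fails at j=2)
  i=2: ✗ (fails at j=3)
  i=3: ✗ (fails at j=5)
  i=4: ✗ (fails at j=5)
  i=5: ✗ (fails at j=7)
  i=6: ✗ (fails at j=7)
Positions where it holds: {} → 0.

0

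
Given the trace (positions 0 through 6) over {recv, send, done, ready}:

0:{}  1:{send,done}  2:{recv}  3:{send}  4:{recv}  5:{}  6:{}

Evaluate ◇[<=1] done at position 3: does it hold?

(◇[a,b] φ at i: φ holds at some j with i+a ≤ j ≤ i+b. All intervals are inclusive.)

Check done at each j in [3,4]:
  j=3: false
  j=4: false
No position in the window satisfies it → formula fails.

Does not hold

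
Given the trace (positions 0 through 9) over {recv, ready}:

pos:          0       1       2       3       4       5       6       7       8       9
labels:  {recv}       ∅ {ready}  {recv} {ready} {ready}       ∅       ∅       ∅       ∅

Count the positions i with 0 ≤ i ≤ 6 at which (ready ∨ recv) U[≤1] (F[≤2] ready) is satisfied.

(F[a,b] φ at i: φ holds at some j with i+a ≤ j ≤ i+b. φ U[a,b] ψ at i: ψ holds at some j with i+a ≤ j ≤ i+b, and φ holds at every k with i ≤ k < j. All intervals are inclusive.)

6

Evaluate at each i in [0,6]:
  i=0: ✓ (rhs at j=0)
  i=1: ✓ (rhs at j=1)
  i=2: ✓ (rhs at j=2)
  i=3: ✓ (rhs at j=3)
  i=4: ✓ (rhs at j=4)
  i=5: ✓ (rhs at j=5)
  i=6: ✗ (no rhs in [6,7])
Positions where it holds: {0, 1, 2, 3, 4, 5} → 6.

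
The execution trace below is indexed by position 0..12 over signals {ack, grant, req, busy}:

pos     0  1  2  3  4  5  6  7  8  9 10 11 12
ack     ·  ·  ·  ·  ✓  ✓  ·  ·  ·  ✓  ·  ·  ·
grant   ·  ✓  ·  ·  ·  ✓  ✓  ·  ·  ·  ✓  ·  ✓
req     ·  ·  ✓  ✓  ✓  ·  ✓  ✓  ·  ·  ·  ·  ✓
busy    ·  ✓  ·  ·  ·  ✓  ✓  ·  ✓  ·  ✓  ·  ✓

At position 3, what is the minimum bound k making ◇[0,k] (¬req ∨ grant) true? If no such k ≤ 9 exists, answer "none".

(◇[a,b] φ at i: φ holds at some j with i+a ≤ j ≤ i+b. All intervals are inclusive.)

2

Scan j = 3,4,… for (¬req ∨ grant):
  j=3: fails
  j=4: fails
  j=5: holds
First hit at j=5, so smallest k = 5-3 = 2.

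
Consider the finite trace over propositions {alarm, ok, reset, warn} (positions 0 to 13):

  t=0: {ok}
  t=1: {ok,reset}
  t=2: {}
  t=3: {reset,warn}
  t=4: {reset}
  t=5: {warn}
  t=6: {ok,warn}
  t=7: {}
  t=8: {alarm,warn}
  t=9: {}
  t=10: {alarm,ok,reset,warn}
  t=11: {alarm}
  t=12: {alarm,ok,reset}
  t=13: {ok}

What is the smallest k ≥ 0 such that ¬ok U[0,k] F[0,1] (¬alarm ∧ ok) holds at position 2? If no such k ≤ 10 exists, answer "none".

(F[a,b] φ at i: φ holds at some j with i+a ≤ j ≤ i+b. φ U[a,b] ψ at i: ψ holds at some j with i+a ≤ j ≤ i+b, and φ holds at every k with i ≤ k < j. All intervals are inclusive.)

Need earliest j ≥ 2 with F[0,1] (¬alarm ∧ ok), and ¬ok at every k in [2,j-1].
  j=2: rhs fails.
  j=3: rhs fails.
  j=4: rhs fails.
  j=5: rhs holds; lhs holds on [2,4]. k = 3.

3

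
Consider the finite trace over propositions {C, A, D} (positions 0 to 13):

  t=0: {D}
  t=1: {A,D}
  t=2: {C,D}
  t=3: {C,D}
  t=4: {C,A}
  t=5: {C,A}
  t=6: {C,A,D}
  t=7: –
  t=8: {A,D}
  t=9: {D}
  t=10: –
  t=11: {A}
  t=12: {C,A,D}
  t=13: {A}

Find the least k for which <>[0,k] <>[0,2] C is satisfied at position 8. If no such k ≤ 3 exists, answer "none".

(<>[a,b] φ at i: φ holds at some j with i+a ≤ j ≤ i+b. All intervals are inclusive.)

2

Scan j = 8,9,… for <>[0,2] C:
  j=8: fails
  j=9: fails
  j=10: holds
First hit at j=10, so smallest k = 10-8 = 2.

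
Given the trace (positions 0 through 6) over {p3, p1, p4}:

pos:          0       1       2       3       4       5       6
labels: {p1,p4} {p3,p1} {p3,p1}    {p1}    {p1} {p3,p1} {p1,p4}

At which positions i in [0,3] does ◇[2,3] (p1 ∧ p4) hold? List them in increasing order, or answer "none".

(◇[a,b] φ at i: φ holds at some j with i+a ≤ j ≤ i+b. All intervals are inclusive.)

3

Evaluate at each i in [0,3]:
  i=0: ✗ (none in [2,3])
  i=1: ✗ (none in [3,4])
  i=2: ✗ (none in [4,5])
  i=3: ✓ (witness j=6)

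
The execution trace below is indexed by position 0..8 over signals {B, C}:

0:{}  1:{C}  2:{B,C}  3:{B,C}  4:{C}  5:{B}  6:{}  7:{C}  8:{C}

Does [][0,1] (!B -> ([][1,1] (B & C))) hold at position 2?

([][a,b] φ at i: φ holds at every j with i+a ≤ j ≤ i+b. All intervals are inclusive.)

Check (!B -> ([][1,1] (B & C))) at every j in [2,3]:
  j=2: antecedent false → ✓
  j=3: antecedent false → ✓
All positions satisfy it → formula holds.

True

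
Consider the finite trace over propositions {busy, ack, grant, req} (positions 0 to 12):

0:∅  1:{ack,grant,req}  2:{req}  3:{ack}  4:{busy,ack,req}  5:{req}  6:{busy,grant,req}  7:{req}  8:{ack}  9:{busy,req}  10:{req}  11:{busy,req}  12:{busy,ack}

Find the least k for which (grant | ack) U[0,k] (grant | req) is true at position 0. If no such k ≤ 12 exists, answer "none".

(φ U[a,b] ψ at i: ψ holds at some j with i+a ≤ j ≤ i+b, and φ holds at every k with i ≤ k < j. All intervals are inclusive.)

Need earliest j ≥ 0 with (grant | req), and (grant | ack) at every k in [0,j-1].
  j=0: rhs fails.
  j=1: rhs holds but lhs fails at k=0.
  j=2: rhs holds but lhs fails at k=0.
  j=3: rhs fails.
  j=4: rhs holds but lhs fails at k=0.
  j=5: rhs holds but lhs fails at k=0.
  j=6: rhs holds but lhs fails at k=0.
  j=7: rhs holds but lhs fails at k=0.
  j=8: rhs fails.
  j=9: rhs holds but lhs fails at k=0.
  j=10: rhs holds but lhs fails at k=0.
  j=11: rhs holds but lhs fails at k=0.
  j=12: rhs fails.
No witness within the range → none.

none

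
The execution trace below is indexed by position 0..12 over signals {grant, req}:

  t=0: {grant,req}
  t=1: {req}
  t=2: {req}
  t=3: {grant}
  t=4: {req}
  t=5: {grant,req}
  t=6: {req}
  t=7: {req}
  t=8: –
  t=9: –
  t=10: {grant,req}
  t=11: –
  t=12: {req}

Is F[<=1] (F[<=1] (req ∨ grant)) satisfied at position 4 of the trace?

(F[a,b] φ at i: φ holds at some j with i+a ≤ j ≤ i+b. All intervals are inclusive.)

Check F[<=1] (req ∨ grant) at each j in [4,5]:
  j=4: holds (witness at 4)
  j=5: holds (witness at 5)
Found at j=4 → formula holds.

Yes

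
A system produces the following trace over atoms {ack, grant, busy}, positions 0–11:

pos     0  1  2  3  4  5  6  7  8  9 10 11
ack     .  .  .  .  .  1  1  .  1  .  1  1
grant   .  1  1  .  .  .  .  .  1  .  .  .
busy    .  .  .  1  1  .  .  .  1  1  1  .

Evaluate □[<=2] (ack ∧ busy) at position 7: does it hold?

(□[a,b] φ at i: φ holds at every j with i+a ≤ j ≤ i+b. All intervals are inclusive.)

False

Check (ack ∧ busy) at every j in [7,9]:
  j=7: false
  j=8: true
  j=9: false
Fails at j=7 → formula fails.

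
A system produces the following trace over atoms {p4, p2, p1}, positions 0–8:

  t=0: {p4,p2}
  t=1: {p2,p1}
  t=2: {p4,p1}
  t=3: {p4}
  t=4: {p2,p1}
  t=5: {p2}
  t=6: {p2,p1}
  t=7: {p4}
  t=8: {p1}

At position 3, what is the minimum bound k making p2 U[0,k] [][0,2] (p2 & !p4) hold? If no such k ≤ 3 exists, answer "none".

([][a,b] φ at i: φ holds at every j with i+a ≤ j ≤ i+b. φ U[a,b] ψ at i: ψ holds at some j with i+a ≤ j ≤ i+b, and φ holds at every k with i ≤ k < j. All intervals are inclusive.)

Need earliest j ≥ 3 with [][0,2] (p2 & !p4), and p2 at every k in [3,j-1].
  j=3: rhs fails.
  j=4: rhs holds but lhs fails at k=3.
  j=5: rhs fails.
  j=6: rhs fails.
No witness within the range → none.

none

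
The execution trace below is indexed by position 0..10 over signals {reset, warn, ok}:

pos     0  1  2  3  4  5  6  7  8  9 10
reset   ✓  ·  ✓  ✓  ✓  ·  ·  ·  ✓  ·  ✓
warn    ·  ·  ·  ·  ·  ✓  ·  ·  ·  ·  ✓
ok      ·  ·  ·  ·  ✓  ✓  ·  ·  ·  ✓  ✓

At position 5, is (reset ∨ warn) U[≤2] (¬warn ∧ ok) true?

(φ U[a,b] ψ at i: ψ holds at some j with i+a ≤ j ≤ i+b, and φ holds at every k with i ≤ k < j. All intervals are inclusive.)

No

Need some j in [5,7] with (¬warn ∧ ok), and (reset ∨ warn) at every k in [5,j-1].
  j=5: (¬warn ∧ ok) false.
  j=6: (¬warn ∧ ok) false.
  j=7: (¬warn ∧ ok) false.
No j in the window works → until fails.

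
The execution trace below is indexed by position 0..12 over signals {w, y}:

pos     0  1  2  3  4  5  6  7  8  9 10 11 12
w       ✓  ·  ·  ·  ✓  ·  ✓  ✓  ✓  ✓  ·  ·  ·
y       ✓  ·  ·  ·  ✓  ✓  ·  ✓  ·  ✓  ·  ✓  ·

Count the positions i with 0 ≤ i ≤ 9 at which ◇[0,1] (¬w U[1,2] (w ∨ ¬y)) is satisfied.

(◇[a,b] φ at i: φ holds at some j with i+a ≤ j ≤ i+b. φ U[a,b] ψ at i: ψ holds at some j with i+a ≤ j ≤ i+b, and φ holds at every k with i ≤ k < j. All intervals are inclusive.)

7

Evaluate at each i in [0,9]:
  i=0: ✓ (witness j=1)
  i=1: ✓ (witness j=1)
  i=2: ✓ (witness j=2)
  i=3: ✓ (witness j=3)
  i=4: ✓ (witness j=5)
  i=5: ✓ (witness j=5)
  i=6: ✗ (none in [6,7])
  i=7: ✗ (none in [7,8])
  i=8: ✗ (none in [8,9])
  i=9: ✓ (witness j=10)
Positions where it holds: {0, 1, 2, 3, 4, 5, 9} → 7.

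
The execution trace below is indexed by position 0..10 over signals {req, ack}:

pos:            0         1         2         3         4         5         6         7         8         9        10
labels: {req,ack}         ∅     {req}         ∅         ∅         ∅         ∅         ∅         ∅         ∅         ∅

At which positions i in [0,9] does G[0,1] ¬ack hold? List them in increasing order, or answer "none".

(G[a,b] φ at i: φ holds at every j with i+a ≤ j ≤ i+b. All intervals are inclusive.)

Evaluate at each i in [0,9]:
  i=0: ✗ (fails at j=0)
  i=1: ✓ (all of [1,2])
  i=2: ✓ (all of [2,3])
  i=3: ✓ (all of [3,4])
  i=4: ✓ (all of [4,5])
  i=5: ✓ (all of [5,6])
  i=6: ✓ (all of [6,7])
  i=7: ✓ (all of [7,8])
  i=8: ✓ (all of [8,9])
  i=9: ✓ (all of [9,10])

1, 2, 3, 4, 5, 6, 7, 8, 9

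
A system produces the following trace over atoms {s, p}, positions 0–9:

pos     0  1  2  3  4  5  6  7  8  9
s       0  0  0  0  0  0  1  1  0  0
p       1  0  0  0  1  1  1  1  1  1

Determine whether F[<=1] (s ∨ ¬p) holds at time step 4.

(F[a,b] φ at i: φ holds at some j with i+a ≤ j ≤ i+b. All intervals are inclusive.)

Check (s ∨ ¬p) at each j in [4,5]:
  j=4: false
  j=5: false
No position in the window satisfies it → formula fails.

Does not hold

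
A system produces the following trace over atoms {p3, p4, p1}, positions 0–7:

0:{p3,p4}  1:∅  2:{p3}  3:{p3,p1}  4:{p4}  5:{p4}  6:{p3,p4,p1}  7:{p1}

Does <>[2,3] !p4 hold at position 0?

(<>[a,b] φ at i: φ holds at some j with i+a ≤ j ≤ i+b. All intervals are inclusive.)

Check !p4 at each j in [2,3]:
  j=2: true
  j=3: true
Found at j=2 → formula holds.

True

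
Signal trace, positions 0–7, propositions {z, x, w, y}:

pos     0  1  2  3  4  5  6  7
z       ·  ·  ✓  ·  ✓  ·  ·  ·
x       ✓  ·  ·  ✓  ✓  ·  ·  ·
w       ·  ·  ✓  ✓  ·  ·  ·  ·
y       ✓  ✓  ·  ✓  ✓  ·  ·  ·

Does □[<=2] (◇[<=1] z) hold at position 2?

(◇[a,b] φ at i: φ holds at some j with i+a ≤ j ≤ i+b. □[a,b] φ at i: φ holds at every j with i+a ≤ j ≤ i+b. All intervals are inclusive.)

True

Check ◇[<=1] z at every j in [2,4]:
  j=2: holds (witness at 2)
  j=3: holds (witness at 4)
  j=4: holds (witness at 4)
All positions satisfy it → formula holds.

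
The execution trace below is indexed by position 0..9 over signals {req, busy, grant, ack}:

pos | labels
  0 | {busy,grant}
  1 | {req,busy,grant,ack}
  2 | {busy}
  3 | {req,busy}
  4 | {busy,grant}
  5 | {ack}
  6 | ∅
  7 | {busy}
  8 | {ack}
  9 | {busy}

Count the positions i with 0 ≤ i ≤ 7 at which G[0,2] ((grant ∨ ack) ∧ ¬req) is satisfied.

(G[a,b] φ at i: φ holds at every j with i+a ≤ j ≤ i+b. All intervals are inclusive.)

0

Evaluate at each i in [0,7]:
  i=0: ✗ (fails at j=1)
  i=1: ✗ (fails at j=1)
  i=2: ✗ (fails at j=2)
  i=3: ✗ (fails at j=3)
  i=4: ✗ (fails at j=6)
  i=5: ✗ (fails at j=6)
  i=6: ✗ (fails at j=6)
  i=7: ✗ (fails at j=7)
Positions where it holds: {} → 0.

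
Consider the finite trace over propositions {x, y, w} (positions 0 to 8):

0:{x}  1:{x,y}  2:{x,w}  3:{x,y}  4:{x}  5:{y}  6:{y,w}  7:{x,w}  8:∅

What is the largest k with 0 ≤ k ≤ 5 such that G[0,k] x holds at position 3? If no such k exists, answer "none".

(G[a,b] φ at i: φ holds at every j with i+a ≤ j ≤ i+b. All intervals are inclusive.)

x must hold from j=3 onward; find where it first fails.
  j=3: holds
  j=4: holds
  j=5: fails
Holds on [3,4], so largest k = 1.

1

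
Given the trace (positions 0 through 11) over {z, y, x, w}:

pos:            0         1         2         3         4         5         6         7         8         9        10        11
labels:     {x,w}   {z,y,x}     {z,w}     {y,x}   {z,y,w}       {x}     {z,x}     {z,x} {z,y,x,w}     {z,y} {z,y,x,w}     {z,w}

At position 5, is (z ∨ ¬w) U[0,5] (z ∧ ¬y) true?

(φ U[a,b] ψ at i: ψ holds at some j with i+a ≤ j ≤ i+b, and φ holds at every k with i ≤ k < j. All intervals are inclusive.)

Need some j in [5,10] with (z ∧ ¬y), and (z ∨ ¬w) at every k in [5,j-1].
  j=5: (z ∧ ¬y) false.
  j=6: (z ∧ ¬y) holds; (z ∨ ¬w) holds at every k in [5,5] → satisfied.

Holds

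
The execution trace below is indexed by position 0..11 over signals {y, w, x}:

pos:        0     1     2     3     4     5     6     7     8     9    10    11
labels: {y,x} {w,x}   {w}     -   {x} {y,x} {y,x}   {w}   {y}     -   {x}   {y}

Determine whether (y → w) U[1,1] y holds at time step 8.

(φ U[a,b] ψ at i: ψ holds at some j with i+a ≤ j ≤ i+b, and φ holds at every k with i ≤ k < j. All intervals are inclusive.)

Need some j in [9,9] with y, and (y → w) at every k in [8,j-1].
  j=9: y false.
No j in the window works → until fails.

No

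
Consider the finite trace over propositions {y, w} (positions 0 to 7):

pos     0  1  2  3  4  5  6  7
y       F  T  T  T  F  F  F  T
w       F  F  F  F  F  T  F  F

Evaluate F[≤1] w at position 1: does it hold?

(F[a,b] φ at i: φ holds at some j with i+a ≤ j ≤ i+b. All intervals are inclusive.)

No

Check w at each j in [1,2]:
  j=1: false
  j=2: false
No position in the window satisfies it → formula fails.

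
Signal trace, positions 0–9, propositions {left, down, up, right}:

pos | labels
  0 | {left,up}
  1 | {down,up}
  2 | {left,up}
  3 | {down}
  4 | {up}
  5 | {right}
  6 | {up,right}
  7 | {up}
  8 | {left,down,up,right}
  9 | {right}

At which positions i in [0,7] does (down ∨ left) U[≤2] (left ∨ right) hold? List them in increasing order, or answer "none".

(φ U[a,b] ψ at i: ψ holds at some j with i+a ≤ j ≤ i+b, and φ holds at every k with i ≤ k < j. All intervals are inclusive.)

Evaluate at each i in [0,7]:
  i=0: ✓ (rhs at j=0)
  i=1: ✓ (rhs at j=2; lhs holds on [1,1])
  i=2: ✓ (rhs at j=2)
  i=3: ✗ (lhs fails at k=4 before rhs at j=5)
  i=4: ✗ (lhs fails at k=4 before rhs at j=5)
  i=5: ✓ (rhs at j=5)
  i=6: ✓ (rhs at j=6)
  i=7: ✗ (lhs fails at k=7 before rhs at j=8)

0, 1, 2, 5, 6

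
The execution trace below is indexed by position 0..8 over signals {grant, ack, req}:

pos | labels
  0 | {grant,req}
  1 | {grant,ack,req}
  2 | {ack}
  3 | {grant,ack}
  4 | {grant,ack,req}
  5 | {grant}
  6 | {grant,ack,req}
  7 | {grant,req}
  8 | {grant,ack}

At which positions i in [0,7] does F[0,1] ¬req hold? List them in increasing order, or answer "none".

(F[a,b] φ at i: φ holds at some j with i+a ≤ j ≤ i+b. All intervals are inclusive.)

1, 2, 3, 4, 5, 7

Evaluate at each i in [0,7]:
  i=0: ✗ (none in [0,1])
  i=1: ✓ (witness j=2)
  i=2: ✓ (witness j=2)
  i=3: ✓ (witness j=3)
  i=4: ✓ (witness j=5)
  i=5: ✓ (witness j=5)
  i=6: ✗ (none in [6,7])
  i=7: ✓ (witness j=8)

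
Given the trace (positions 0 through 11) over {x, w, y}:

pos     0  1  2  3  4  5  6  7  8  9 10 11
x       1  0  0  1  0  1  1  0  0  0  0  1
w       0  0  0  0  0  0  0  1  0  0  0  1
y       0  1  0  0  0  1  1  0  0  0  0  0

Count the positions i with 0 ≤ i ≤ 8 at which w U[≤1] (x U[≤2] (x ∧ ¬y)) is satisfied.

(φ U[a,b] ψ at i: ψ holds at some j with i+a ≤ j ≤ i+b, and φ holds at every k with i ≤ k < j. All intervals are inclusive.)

Evaluate at each i in [0,8]:
  i=0: ✓ (rhs at j=0)
  i=1: ✗ (no rhs in [1,2])
  i=2: ✗ (lhs fails at k=2 before rhs at j=3)
  i=3: ✓ (rhs at j=3)
  i=4: ✗ (no rhs in [4,5])
  i=5: ✗ (no rhs in [5,6])
  i=6: ✗ (no rhs in [6,7])
  i=7: ✗ (no rhs in [7,8])
  i=8: ✗ (no rhs in [8,9])
Positions where it holds: {0, 3} → 2.

2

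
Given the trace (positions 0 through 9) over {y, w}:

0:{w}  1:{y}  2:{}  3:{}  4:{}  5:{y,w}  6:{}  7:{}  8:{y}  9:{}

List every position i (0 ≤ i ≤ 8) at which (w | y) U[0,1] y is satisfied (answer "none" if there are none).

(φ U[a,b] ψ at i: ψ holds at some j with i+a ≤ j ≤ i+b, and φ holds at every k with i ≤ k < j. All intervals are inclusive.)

0, 1, 5, 8

Evaluate at each i in [0,8]:
  i=0: ✓ (rhs at j=1; lhs holds on [0,0])
  i=1: ✓ (rhs at j=1)
  i=2: ✗ (no rhs in [2,3])
  i=3: ✗ (no rhs in [3,4])
  i=4: ✗ (lhs fails at k=4 before rhs at j=5)
  i=5: ✓ (rhs at j=5)
  i=6: ✗ (no rhs in [6,7])
  i=7: ✗ (lhs fails at k=7 before rhs at j=8)
  i=8: ✓ (rhs at j=8)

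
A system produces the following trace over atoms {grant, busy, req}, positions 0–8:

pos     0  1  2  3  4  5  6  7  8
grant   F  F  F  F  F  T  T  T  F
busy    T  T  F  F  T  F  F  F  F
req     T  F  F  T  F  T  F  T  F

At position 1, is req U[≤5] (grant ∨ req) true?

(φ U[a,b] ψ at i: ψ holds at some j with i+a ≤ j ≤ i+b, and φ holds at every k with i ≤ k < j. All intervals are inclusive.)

No

Need some j in [1,6] with (grant ∨ req), and req at every k in [1,j-1].
  j=1: (grant ∨ req) false.
  j=2: (grant ∨ req) false.
  j=3: (grant ∨ req) holds, but req fails at k=1 → not this j.
  j=4: (grant ∨ req) false.
  j=5: (grant ∨ req) holds, but req fails at k=1 → not this j.
  j=6: (grant ∨ req) holds, but req fails at k=1 → not this j.
No j in the window works → until fails.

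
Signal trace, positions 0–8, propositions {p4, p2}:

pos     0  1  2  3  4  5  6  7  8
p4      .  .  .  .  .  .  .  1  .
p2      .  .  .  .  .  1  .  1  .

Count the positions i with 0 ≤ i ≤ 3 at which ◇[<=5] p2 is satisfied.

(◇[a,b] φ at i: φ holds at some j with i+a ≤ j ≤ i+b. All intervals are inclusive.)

4

Evaluate at each i in [0,3]:
  i=0: ✓ (witness j=5)
  i=1: ✓ (witness j=5)
  i=2: ✓ (witness j=5)
  i=3: ✓ (witness j=5)
Positions where it holds: {0, 1, 2, 3} → 4.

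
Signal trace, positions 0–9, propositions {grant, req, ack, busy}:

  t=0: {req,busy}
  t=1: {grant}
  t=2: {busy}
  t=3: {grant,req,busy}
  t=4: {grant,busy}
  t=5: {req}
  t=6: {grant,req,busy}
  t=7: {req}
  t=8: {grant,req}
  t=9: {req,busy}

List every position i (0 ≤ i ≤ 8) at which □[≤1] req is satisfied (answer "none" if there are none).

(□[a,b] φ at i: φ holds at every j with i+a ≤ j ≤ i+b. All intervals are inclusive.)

Evaluate at each i in [0,8]:
  i=0: ✗ (fails at j=1)
  i=1: ✗ (fails at j=1)
  i=2: ✗ (fails at j=2)
  i=3: ✗ (fails at j=4)
  i=4: ✗ (fails at j=4)
  i=5: ✓ (all of [5,6])
  i=6: ✓ (all of [6,7])
  i=7: ✓ (all of [7,8])
  i=8: ✓ (all of [8,9])

5, 6, 7, 8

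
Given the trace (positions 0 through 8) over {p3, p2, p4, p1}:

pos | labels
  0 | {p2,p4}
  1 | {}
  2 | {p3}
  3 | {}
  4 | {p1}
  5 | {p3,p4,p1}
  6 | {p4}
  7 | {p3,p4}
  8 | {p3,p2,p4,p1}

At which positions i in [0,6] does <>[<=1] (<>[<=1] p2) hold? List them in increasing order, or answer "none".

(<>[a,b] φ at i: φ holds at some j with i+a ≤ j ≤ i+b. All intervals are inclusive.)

0, 6

Evaluate at each i in [0,6]:
  i=0: ✓ (witness j=0)
  i=1: ✗ (none in [1,2])
  i=2: ✗ (none in [2,3])
  i=3: ✗ (none in [3,4])
  i=4: ✗ (none in [4,5])
  i=5: ✗ (none in [5,6])
  i=6: ✓ (witness j=7)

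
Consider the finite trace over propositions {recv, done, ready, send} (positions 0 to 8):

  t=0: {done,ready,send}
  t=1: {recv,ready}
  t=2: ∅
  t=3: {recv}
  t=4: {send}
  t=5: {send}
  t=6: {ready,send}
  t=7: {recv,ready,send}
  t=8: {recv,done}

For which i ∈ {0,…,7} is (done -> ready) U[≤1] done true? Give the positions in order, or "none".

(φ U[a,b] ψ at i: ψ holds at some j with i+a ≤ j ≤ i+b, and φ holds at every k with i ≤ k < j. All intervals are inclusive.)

0, 7

Evaluate at each i in [0,7]:
  i=0: ✓ (rhs at j=0)
  i=1: ✗ (no rhs in [1,2])
  i=2: ✗ (no rhs in [2,3])
  i=3: ✗ (no rhs in [3,4])
  i=4: ✗ (no rhs in [4,5])
  i=5: ✗ (no rhs in [5,6])
  i=6: ✗ (no rhs in [6,7])
  i=7: ✓ (rhs at j=8; lhs holds on [7,7])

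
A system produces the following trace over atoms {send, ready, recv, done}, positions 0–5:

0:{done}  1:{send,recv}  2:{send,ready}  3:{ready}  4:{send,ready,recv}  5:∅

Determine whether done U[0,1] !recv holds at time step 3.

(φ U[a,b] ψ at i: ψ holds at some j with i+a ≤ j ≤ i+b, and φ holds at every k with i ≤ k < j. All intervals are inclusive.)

Need some j in [3,4] with !recv, and done at every k in [3,j-1].
  j=3: !recv holds; no prefix to check → satisfied.

Yes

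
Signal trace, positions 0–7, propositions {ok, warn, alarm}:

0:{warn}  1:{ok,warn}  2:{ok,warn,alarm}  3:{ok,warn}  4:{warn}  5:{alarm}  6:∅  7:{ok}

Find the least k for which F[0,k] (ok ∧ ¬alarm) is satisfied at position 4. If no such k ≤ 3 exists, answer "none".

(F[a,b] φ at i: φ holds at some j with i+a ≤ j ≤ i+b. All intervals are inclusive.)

Scan j = 4,5,… for (ok ∧ ¬alarm):
  j=4: fails
  j=5: fails
  j=6: fails
  j=7: holds
First hit at j=7, so smallest k = 7-4 = 3.

3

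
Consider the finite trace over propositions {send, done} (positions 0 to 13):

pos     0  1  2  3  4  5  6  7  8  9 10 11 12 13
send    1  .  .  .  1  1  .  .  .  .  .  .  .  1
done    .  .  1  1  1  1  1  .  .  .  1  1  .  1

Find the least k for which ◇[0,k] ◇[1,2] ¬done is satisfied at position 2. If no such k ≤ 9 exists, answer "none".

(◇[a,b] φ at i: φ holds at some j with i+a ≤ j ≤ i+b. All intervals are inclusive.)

Scan j = 2,3,… for ◇[1,2] ¬done:
  j=2: fails
  j=3: fails
  j=4: fails
  j=5: holds
First hit at j=5, so smallest k = 5-2 = 3.

3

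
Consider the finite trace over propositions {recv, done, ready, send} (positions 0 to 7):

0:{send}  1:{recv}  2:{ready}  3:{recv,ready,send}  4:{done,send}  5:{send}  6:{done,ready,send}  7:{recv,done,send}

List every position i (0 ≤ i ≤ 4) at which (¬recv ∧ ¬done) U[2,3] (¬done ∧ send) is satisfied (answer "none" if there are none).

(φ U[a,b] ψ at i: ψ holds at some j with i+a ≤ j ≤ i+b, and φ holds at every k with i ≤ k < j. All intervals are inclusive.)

Evaluate at each i in [0,4]:
  i=0: ✗ (lhs fails at k=1 before rhs at j=3)
  i=1: ✗ (lhs fails at k=1 before rhs at j=3)
  i=2: ✗ (lhs fails at k=3 before rhs at j=5)
  i=3: ✗ (lhs fails at k=3 before rhs at j=5)
  i=4: ✗ (no rhs in [6,7])

none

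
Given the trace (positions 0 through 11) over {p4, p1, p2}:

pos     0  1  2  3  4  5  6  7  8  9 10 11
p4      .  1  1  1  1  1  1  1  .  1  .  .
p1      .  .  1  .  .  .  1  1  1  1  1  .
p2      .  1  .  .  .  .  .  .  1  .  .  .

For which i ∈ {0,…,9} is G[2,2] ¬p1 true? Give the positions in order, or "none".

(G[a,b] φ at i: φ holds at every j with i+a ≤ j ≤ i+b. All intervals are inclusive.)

Evaluate at each i in [0,9]:
  i=0: ✗ (fails at j=2)
  i=1: ✓ (all of [3,3])
  i=2: ✓ (all of [4,4])
  i=3: ✓ (all of [5,5])
  i=4: ✗ (fails at j=6)
  i=5: ✗ (fails at j=7)
  i=6: ✗ (fails at j=8)
  i=7: ✗ (fails at j=9)
  i=8: ✗ (fails at j=10)
  i=9: ✓ (all of [11,11])

1, 2, 3, 9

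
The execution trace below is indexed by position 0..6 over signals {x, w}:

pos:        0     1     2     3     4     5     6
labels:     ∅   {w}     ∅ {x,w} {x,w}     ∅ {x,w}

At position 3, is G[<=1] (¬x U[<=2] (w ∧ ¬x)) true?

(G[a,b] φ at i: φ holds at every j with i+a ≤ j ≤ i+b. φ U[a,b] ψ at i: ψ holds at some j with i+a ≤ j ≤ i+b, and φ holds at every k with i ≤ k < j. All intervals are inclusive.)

Check (¬x U[<=2] (w ∧ ¬x)) at every j in [3,4]:
  j=3: fails
  j=4: fails
Fails at j=3 → formula fails.

False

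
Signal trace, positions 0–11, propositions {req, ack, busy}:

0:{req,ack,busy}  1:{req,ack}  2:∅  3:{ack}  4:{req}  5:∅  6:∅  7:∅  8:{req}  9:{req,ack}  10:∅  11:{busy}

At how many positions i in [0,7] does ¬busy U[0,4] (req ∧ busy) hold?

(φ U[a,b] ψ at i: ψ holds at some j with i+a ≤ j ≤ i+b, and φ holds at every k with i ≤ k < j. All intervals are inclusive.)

Evaluate at each i in [0,7]:
  i=0: ✓ (rhs at j=0)
  i=1: ✗ (no rhs in [1,5])
  i=2: ✗ (no rhs in [2,6])
  i=3: ✗ (no rhs in [3,7])
  i=4: ✗ (no rhs in [4,8])
  i=5: ✗ (no rhs in [5,9])
  i=6: ✗ (no rhs in [6,10])
  i=7: ✗ (no rhs in [7,11])
Positions where it holds: {0} → 1.

1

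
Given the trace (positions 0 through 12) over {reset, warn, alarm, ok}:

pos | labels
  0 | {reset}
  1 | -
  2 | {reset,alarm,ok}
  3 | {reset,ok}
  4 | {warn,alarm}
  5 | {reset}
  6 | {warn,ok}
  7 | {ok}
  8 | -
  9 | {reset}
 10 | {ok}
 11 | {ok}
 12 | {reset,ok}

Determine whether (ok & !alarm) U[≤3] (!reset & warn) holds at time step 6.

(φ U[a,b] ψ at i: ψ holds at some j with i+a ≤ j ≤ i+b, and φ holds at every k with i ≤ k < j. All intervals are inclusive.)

Need some j in [6,9] with (!reset & warn), and (ok & !alarm) at every k in [6,j-1].
  j=6: (!reset & warn) holds; no prefix to check → satisfied.

True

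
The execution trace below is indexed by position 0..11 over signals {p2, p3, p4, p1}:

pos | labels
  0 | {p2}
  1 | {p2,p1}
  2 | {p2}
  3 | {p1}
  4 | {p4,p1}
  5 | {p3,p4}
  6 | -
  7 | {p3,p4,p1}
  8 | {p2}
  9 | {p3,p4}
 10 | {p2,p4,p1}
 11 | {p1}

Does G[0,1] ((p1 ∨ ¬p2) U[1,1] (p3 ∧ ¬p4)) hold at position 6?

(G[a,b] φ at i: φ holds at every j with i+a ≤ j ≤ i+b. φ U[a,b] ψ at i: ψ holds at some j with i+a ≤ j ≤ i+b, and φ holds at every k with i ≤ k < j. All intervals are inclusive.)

Check ((p1 ∨ ¬p2) U[1,1] (p3 ∧ ¬p4)) at every j in [6,7]:
  j=6: fails
  j=7: fails
Fails at j=6 → formula fails.

Does not hold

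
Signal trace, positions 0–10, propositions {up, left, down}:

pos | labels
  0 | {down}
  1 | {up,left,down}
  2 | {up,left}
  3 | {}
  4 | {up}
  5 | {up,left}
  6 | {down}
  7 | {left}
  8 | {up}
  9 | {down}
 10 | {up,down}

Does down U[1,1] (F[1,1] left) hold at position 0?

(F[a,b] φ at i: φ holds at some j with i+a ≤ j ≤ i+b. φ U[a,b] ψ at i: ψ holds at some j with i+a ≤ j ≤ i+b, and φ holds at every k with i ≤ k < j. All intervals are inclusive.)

Need some j in [1,1] with F[1,1] left, and down at every k in [0,j-1].
  j=1: F[1,1] left holds; down holds at every k in [0,0] → satisfied.

Yes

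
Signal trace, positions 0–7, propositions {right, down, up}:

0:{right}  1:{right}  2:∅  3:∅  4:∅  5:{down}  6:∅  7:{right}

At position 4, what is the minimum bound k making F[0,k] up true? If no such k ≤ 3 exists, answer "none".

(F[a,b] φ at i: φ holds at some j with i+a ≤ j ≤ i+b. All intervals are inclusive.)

none

Scan j = 4,5,… for up:
  j=4: fails
  j=5: fails
  j=6: fails
  j=7: fails
No j in [4,7] satisfies it → none.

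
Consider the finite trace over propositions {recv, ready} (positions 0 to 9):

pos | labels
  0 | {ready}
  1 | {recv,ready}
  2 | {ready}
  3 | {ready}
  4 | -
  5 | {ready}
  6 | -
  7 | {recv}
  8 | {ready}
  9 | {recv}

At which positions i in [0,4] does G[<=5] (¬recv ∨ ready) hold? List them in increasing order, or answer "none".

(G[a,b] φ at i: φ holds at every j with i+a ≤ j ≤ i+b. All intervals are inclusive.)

Evaluate at each i in [0,4]:
  i=0: ✓ (all of [0,5])
  i=1: ✓ (all of [1,6])
  i=2: ✗ (fails at j=7)
  i=3: ✗ (fails at j=7)
  i=4: ✗ (fails at j=7)

0, 1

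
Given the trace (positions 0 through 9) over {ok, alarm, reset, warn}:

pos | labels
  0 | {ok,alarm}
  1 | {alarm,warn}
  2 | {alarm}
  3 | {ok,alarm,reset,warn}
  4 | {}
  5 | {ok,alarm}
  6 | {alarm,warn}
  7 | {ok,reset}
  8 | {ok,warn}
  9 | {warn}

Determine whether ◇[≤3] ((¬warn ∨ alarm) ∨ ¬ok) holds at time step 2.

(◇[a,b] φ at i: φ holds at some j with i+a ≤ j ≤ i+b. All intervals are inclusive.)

Yes

Check ((¬warn ∨ alarm) ∨ ¬ok) at each j in [2,5]:
  j=2: true
  j=3: true
  j=4: true
  j=5: true
Found at j=2 → formula holds.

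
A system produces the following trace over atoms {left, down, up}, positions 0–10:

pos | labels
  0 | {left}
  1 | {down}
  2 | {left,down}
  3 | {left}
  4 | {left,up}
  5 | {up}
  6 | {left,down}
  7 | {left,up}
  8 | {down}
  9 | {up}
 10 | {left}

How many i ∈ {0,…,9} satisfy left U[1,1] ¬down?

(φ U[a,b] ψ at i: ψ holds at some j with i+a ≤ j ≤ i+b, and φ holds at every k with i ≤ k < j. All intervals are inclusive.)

Evaluate at each i in [0,9]:
  i=0: ✗ (no rhs in [1,1])
  i=1: ✗ (no rhs in [2,2])
  i=2: ✓ (rhs at j=3; lhs holds on [2,2])
  i=3: ✓ (rhs at j=4; lhs holds on [3,3])
  i=4: ✓ (rhs at j=5; lhs holds on [4,4])
  i=5: ✗ (no rhs in [6,6])
  i=6: ✓ (rhs at j=7; lhs holds on [6,6])
  i=7: ✗ (no rhs in [8,8])
  i=8: ✗ (lhs fails at k=8 before rhs at j=9)
  i=9: ✗ (lhs fails at k=9 before rhs at j=10)
Positions where it holds: {2, 3, 4, 6} → 4.

4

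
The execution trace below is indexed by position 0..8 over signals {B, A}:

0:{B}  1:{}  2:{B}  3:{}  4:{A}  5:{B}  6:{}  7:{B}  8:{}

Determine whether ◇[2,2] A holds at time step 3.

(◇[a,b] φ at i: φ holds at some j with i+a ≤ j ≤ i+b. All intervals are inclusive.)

Check A at each j in [5,5]:
  j=5: false
No position in the window satisfies it → formula fails.

Does not hold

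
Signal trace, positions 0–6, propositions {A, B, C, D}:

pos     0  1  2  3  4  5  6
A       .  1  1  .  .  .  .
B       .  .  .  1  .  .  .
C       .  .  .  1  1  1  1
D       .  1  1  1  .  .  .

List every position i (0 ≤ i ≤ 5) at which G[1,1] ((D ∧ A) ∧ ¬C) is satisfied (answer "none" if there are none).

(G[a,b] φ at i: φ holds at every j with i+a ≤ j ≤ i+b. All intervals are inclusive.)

Evaluate at each i in [0,5]:
  i=0: ✓ (all of [1,1])
  i=1: ✓ (all of [2,2])
  i=2: ✗ (fails at j=3)
  i=3: ✗ (fails at j=4)
  i=4: ✗ (fails at j=5)
  i=5: ✗ (fails at j=6)

0, 1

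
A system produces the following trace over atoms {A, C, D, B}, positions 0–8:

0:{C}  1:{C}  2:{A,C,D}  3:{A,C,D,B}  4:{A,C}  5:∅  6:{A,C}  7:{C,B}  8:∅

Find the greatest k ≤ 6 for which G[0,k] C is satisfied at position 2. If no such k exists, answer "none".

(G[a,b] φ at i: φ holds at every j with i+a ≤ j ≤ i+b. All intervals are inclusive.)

C must hold from j=2 onward; find where it first fails.
  j=2: holds
  j=3: holds
  j=4: holds
  j=5: fails
Holds on [2,4], so largest k = 2.

2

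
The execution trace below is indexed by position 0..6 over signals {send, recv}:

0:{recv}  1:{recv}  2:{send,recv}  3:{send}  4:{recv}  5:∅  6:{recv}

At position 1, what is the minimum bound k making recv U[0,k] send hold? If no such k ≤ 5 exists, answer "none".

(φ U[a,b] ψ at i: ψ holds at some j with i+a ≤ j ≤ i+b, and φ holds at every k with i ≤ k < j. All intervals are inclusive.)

Need earliest j ≥ 1 with send, and recv at every k in [1,j-1].
  j=1: rhs fails.
  j=2: rhs holds; lhs holds on [1,1]. k = 1.

1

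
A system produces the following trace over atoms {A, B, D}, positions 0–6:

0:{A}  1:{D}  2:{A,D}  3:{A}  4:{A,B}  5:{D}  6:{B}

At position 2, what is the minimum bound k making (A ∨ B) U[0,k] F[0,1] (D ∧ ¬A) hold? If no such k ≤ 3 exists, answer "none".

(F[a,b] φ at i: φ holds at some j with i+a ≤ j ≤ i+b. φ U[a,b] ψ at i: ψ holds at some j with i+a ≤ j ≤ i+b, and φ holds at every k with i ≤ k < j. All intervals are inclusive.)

2

Need earliest j ≥ 2 with F[0,1] (D ∧ ¬A), and (A ∨ B) at every k in [2,j-1].
  j=2: rhs fails.
  j=3: rhs fails.
  j=4: rhs holds; lhs holds on [2,3]. k = 2.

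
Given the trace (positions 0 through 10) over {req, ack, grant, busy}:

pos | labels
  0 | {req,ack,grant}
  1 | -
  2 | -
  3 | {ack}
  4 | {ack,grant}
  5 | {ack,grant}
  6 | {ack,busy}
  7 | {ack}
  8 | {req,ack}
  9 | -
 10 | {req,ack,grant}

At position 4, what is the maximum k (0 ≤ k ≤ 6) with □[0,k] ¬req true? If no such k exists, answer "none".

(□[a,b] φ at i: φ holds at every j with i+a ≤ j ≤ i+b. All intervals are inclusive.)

¬req must hold from j=4 onward; find where it first fails.
  j=4: holds
  j=5: holds
  j=6: holds
  j=7: holds
  j=8: fails
Holds on [4,7], so largest k = 3.

3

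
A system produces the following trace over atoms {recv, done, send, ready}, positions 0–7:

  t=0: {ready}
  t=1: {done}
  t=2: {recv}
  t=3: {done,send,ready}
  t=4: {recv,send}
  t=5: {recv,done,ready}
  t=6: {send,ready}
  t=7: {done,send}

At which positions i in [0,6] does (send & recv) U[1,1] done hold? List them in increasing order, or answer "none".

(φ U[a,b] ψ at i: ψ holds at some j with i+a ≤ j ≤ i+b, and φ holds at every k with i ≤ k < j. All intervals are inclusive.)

Evaluate at each i in [0,6]:
  i=0: ✗ (lhs fails at k=0 before rhs at j=1)
  i=1: ✗ (no rhs in [2,2])
  i=2: ✗ (lhs fails at k=2 before rhs at j=3)
  i=3: ✗ (no rhs in [4,4])
  i=4: ✓ (rhs at j=5; lhs holds on [4,4])
  i=5: ✗ (no rhs in [6,6])
  i=6: ✗ (lhs fails at k=6 before rhs at j=7)

4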